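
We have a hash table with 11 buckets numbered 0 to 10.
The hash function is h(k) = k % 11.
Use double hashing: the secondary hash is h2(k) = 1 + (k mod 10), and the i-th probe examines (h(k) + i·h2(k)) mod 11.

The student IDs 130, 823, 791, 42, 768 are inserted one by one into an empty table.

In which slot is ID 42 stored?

130: h=9 → slot 9
823: h=9, h2=4, probe 9,2 → slot 2
791: h=10 → slot 10
42: h=9, h2=3, probe 9,1 → slot 1
768: h=9, h2=9, probe 9,7 → slot 7
Table: [_, 42, 823, _, _, _, _, 768, _, 130, 791]

1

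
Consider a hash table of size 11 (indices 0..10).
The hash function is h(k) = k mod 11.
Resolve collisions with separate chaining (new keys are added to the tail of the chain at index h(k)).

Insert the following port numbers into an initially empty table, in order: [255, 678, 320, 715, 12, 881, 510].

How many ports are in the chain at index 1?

255 → bucket 2
678 → bucket 7
320 → bucket 1
715 → bucket 0
12 → bucket 1 (collision)
881 → bucket 1 (collision)
510 → bucket 4
Final buckets:
0: 715
1: 320 -> 12 -> 881
2: 255
3: _
4: 510
5: _
6: _
7: 678
8: _
9: _
10: _

3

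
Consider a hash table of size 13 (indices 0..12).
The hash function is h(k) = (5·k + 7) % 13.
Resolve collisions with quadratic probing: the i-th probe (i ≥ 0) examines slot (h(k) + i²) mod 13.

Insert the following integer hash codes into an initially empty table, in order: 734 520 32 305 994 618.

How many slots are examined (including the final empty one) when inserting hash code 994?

5

Insert 734: h=11, slot 11 empty -> index 11.
Insert 520: h=7, slot 7 empty -> index 7.
Insert 32: h=11, slot 11 occupied -> index 12.
Insert 305: h=11, slots 11,12 occupied -> index 2.
Insert 994: h=11, slots 11,12,2,7 occupied -> index 1.
Insert 618: h=3, slot 3 empty -> index 3.
Table: [—, 994, 305, 618, —, —, —, 520, —, —, —, 734, 32]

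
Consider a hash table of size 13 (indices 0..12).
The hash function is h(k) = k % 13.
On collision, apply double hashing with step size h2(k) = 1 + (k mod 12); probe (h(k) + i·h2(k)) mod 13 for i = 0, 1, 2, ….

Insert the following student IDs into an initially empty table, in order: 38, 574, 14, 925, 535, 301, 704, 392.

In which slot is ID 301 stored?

6

38: h=12 → slot 12
574: h=2 → slot 2
14: h=1 → slot 1
925: h=2, h2=2, probe 2,4 → slot 4
535: h=2, h2=8, probe 2,10 → slot 10
301: h=2, h2=2, probe 2,4,6 → slot 6
704: h=2, h2=9, probe 2,11 → slot 11
392: h=2, h2=9, probe 2,11,7 → slot 7
Table: [∅, 14, 574, ∅, 925, ∅, 301, 392, ∅, ∅, 535, 704, 38]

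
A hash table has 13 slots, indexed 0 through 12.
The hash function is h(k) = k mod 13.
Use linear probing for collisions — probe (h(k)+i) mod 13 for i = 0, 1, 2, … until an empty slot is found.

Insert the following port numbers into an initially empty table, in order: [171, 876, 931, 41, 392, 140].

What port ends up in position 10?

140

171 hashes to 2; slot 2 is free => place at 2.
876 hashes to 5; slot 5 is free => place at 5.
931 hashes to 8; slot 8 is free => place at 8.
41 hashes to 2; 2 taken => place at 3.
392 hashes to 2; 2,3 taken => place at 4.
140 hashes to 10; slot 10 is free => place at 10.
Table: [-, -, 171, 41, 392, 876, -, -, 931, -, 140, -, -]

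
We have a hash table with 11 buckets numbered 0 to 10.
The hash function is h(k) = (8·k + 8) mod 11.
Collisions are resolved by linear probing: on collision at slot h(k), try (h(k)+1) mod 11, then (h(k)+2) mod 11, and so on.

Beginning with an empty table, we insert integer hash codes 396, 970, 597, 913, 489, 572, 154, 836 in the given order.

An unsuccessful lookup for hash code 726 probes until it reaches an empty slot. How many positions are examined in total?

9

396 hashes to 8; slot 8 is free -> place at 8.
970 hashes to 2; slot 2 is free -> place at 2.
597 hashes to 10; slot 10 is free -> place at 10.
913 hashes to 8; 8 taken -> place at 9.
489 hashes to 4; slot 4 is free -> place at 4.
572 hashes to 8; 8,9,10 taken -> place at 0.
154 hashes to 8; 8,9,10,0 taken -> place at 1.
836 hashes to 8; 8,9,10,0,1,2 taken -> place at 3.
Table: [572, 154, 970, 836, 489, —, —, —, 396, 913, 597]
Lookup 726: h=8, probe 8,9,10,0,1,2,3,4,5 → slot 5 empty, not found.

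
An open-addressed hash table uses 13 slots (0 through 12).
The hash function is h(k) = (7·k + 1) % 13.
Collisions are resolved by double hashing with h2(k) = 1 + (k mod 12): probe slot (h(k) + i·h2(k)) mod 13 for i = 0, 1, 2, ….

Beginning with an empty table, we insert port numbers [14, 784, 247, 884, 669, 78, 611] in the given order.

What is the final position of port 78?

Insert 14: h=8, slot 8 empty -> index 8.
Insert 784: h=3, slot 3 empty -> index 3.
Insert 247: h=1, slot 1 empty -> index 1.
Insert 884: h=1, h2=9, slot 1 occupied -> index 10.
Insert 669: h=4, slot 4 empty -> index 4.
Insert 78: h=1, h2=7, slots 1,8 occupied -> index 2.
Insert 611: h=1, h2=12, slot 1 occupied -> index 0.
Table: [611, 247, 78, 784, 669, _, _, _, 14, _, 884, _, _]

2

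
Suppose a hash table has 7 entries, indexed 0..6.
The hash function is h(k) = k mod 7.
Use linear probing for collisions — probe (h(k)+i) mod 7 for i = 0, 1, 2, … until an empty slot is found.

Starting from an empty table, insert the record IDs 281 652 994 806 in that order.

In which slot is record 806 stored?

281: h=1 -> slot 1
652: h=1, probe 1,2 -> slot 2
994: h=0 -> slot 0
806: h=1, probe 1,2,3 -> slot 3
Table: [994, 281, 652, 806, —, —, —]

3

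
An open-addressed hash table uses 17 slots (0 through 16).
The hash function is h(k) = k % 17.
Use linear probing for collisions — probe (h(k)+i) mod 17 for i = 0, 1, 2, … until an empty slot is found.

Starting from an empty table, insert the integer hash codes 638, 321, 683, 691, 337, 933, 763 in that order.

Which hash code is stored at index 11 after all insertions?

691

638: h=9 -> slot 9
321: h=15 -> slot 15
683: h=3 -> slot 3
691: h=11 -> slot 11
337: h=14 -> slot 14
933: h=15, probe 15,16 -> slot 16
763: h=15, probe 15,16,0 -> slot 0
Table: [763, ∅, ∅, 683, ∅, ∅, ∅, ∅, ∅, 638, ∅, 691, ∅, ∅, 337, 321, 933]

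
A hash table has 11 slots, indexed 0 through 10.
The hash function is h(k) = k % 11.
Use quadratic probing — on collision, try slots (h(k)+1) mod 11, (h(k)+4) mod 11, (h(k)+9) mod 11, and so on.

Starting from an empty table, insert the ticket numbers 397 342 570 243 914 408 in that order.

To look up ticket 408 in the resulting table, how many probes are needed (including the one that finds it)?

5

Insert 397: h=1, slot 1 empty => index 1.
Insert 342: h=1, slot 1 occupied => index 2.
Insert 570: h=9, slot 9 empty => index 9.
Insert 243: h=1, slots 1,2 occupied => index 5.
Insert 914: h=1, slots 1,2,5 occupied => index 10.
Insert 408: h=1, slots 1,2,5,10 occupied => index 6.
Table: [., 397, 342, ., ., 243, 408, ., ., 570, 914]
Lookup 408: h=1, probe 1,2,5,10,6 → found at 6.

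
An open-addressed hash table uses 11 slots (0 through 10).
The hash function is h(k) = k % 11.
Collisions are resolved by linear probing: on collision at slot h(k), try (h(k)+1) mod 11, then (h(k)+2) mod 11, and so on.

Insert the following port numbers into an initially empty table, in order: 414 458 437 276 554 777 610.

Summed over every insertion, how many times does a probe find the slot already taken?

414 hashes to 7; slot 7 is free → place at 7.
458 hashes to 7; 7 taken → place at 8.
437 hashes to 8; 8 taken → place at 9.
276 hashes to 1; slot 1 is free → place at 1.
554 hashes to 4; slot 4 is free → place at 4.
777 hashes to 7; 7,8,9 taken → place at 10.
610 hashes to 5; slot 5 is free → place at 5.
Table: [-, 276, -, -, 554, 610, -, 414, 458, 437, 777]

5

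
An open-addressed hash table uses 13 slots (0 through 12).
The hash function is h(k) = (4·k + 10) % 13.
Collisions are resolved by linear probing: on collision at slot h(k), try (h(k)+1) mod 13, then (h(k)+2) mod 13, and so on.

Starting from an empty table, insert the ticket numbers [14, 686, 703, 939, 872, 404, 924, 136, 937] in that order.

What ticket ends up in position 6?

937

14: h=1 → slot 1
686: h=11 → slot 11
703: h=1, probe 1,2 → slot 2
939: h=9 → slot 9
872: h=1, probe 1,2,3 → slot 3
404: h=1, probe 1,2,3,4 → slot 4
924: h=1, probe 1,2,3,4,5 → slot 5
136: h=8 → slot 8
937: h=1, probe 1,2,3,4,5,6 → slot 6
Table: [∅, 14, 703, 872, 404, 924, 937, ∅, 136, 939, ∅, 686, ∅]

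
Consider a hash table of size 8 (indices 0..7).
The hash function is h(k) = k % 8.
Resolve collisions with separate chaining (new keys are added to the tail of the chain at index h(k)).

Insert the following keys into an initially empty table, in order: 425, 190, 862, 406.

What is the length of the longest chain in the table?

3

Insert 425: h=1, bucket 1 empty → new chain.
Insert 190: h=6, bucket 6 empty → new chain.
Insert 862: h=6, bucket 6 nonempty → append to chain.
Insert 406: h=6, bucket 6 nonempty → append to chain.
Final buckets:
0: -
1: 425
2: -
3: -
4: -
5: -
6: 190 -> 862 -> 406
7: -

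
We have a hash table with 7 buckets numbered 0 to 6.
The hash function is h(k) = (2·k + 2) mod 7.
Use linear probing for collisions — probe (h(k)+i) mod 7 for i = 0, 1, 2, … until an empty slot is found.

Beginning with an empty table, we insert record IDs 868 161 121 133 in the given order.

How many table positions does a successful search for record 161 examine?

2

868 hashes to 2; slot 2 is free -> place at 2.
161 hashes to 2; 2 taken -> place at 3.
121 hashes to 6; slot 6 is free -> place at 6.
133 hashes to 2; 2,3 taken -> place at 4.
Table: [-, -, 868, 161, 133, -, 121]
Lookup 161: h=2, probe 2,3 → found at 3.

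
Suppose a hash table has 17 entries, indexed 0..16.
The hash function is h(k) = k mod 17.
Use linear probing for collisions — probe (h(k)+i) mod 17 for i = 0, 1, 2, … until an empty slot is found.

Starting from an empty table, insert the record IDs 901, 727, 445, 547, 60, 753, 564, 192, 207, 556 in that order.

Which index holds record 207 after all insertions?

Insert 901: h=0, slot 0 empty -> index 0.
Insert 727: h=13, slot 13 empty -> index 13.
Insert 445: h=3, slot 3 empty -> index 3.
Insert 547: h=3, slot 3 occupied -> index 4.
Insert 60: h=9, slot 9 empty -> index 9.
Insert 753: h=5, slot 5 empty -> index 5.
Insert 564: h=3, slots 3,4,5 occupied -> index 6.
Insert 192: h=5, slots 5,6 occupied -> index 7.
Insert 207: h=3, slots 3,4,5,6,7 occupied -> index 8.
Insert 556: h=12, slot 12 empty -> index 12.
Table: [901, _, _, 445, 547, 753, 564, 192, 207, 60, _, _, 556, 727, _, _, _]

8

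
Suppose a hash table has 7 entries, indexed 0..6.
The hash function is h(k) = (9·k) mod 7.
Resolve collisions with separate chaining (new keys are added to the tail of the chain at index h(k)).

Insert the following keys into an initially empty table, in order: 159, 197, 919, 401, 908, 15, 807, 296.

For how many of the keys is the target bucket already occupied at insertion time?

5

Insert 159: h=3, bucket 3 empty → new chain.
Insert 197: h=2, bucket 2 empty → new chain.
Insert 919: h=4, bucket 4 empty → new chain.
Insert 401: h=4, bucket 4 nonempty → append to chain.
Insert 908: h=3, bucket 3 nonempty → append to chain.
Insert 15: h=2, bucket 2 nonempty → append to chain.
Insert 807: h=4, bucket 4 nonempty → append to chain.
Insert 296: h=4, bucket 4 nonempty → append to chain.
Final buckets:
0: _
1: _
2: 197 -> 15
3: 159 -> 908
4: 919 -> 401 -> 807 -> 296
5: _
6: _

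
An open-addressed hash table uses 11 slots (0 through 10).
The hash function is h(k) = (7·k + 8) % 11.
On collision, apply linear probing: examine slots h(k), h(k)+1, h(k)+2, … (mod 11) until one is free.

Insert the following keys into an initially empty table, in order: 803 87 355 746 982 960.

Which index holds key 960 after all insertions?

803 hashes to 8; slot 8 is free -> place at 8.
87 hashes to 1; slot 1 is free -> place at 1.
355 hashes to 7; slot 7 is free -> place at 7.
746 hashes to 5; slot 5 is free -> place at 5.
982 hashes to 7; 7,8 taken -> place at 9.
960 hashes to 7; 7,8,9 taken -> place at 10.
Table: [., 87, ., ., ., 746, ., 355, 803, 982, 960]

10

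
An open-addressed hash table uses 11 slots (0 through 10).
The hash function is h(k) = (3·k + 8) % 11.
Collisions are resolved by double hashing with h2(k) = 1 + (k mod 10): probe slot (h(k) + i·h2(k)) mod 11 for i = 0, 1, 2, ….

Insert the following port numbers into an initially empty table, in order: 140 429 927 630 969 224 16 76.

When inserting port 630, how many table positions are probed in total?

2

Insert 140: h=10, slot 10 empty -> index 10.
Insert 429: h=8, slot 8 empty -> index 8.
Insert 927: h=6, slot 6 empty -> index 6.
Insert 630: h=6, h2=1, slot 6 occupied -> index 7.
Insert 969: h=0, slot 0 empty -> index 0.
Insert 224: h=9, slot 9 empty -> index 9.
Insert 16: h=1, slot 1 empty -> index 1.
Insert 76: h=5, slot 5 empty -> index 5.
Table: [969, 16, -, -, -, 76, 927, 630, 429, 224, 140]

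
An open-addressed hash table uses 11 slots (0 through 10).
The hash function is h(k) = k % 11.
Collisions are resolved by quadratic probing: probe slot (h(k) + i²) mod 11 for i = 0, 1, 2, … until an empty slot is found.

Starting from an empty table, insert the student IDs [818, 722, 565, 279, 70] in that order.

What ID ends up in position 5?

Insert 818: h=4, slot 4 empty => index 4.
Insert 722: h=7, slot 7 empty => index 7.
Insert 565: h=4, slot 4 occupied => index 5.
Insert 279: h=4, slots 4,5 occupied => index 8.
Insert 70: h=4, slots 4,5,8 occupied => index 2.
Table: [-, -, 70, -, 818, 565, -, 722, 279, -, -]

565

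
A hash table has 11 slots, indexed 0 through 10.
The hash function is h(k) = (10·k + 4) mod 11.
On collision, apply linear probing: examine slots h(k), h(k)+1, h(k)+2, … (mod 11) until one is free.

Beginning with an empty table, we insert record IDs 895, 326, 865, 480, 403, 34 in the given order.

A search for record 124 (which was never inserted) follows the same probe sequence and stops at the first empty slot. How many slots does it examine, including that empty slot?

2

895 hashes to 0; slot 0 is free -> place at 0.
326 hashes to 8; slot 8 is free -> place at 8.
865 hashes to 8; 8 taken -> place at 9.
480 hashes to 8; 8,9 taken -> place at 10.
403 hashes to 8; 8,9,10,0 taken -> place at 1.
34 hashes to 3; slot 3 is free -> place at 3.
Table: [895, 403, ∅, 34, ∅, ∅, ∅, ∅, 326, 865, 480]
Lookup 124: h=1, probe 1,2 → slot 2 empty, not found.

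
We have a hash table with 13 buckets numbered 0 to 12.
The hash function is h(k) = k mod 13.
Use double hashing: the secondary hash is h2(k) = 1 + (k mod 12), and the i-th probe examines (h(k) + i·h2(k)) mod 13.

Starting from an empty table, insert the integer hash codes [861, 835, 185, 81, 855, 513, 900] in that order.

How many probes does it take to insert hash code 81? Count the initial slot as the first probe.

2

Insert 861: h=3, slot 3 empty → index 3.
Insert 835: h=3, h2=8, slot 3 occupied → index 11.
Insert 185: h=3, h2=6, slot 3 occupied → index 9.
Insert 81: h=3, h2=10, slot 3 occupied → index 0.
Insert 855: h=10, slot 10 empty → index 10.
Insert 513: h=6, slot 6 empty → index 6.
Insert 900: h=3, h2=1, slot 3 occupied → index 4.
Table: [81, —, —, 861, 900, —, 513, —, —, 185, 855, 835, —]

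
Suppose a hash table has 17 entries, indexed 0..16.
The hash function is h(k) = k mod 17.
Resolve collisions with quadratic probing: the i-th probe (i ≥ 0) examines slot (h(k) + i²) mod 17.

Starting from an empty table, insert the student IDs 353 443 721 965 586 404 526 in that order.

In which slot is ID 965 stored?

353 hashes to 13; slot 13 is free -> place at 13.
443 hashes to 1; slot 1 is free -> place at 1.
721 hashes to 7; slot 7 is free -> place at 7.
965 hashes to 13; 13 taken -> place at 14.
586 hashes to 8; slot 8 is free -> place at 8.
404 hashes to 13; 13,14 taken -> place at 0.
526 hashes to 16; slot 16 is free -> place at 16.
Table: [404, 443, ., ., ., ., ., 721, 586, ., ., ., ., 353, 965, ., 526]

14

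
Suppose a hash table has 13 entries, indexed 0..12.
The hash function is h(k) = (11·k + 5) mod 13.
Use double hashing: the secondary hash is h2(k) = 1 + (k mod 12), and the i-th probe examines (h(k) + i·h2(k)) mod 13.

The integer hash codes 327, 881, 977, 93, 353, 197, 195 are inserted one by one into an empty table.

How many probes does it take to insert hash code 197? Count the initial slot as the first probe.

Insert 327: h=1, slot 1 empty -> index 1.
Insert 881: h=11, slot 11 empty -> index 11.
Insert 977: h=1, h2=6, slot 1 occupied -> index 7.
Insert 93: h=1, h2=10, slots 1,11 occupied -> index 8.
Insert 353: h=1, h2=6, slots 1,7 occupied -> index 0.
Insert 197: h=1, h2=6, slots 1,7,0 occupied -> index 6.
Insert 195: h=5, slot 5 empty -> index 5.
Table: [353, 327, _, _, _, 195, 197, 977, 93, _, _, 881, _]

4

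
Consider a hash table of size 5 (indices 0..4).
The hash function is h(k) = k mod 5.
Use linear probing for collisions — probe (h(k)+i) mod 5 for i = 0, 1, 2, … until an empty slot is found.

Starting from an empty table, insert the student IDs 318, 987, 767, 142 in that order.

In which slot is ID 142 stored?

318 hashes to 3; slot 3 is free => place at 3.
987 hashes to 2; slot 2 is free => place at 2.
767 hashes to 2; 2,3 taken => place at 4.
142 hashes to 2; 2,3,4 taken => place at 0.
Table: [142, —, 987, 318, 767]

0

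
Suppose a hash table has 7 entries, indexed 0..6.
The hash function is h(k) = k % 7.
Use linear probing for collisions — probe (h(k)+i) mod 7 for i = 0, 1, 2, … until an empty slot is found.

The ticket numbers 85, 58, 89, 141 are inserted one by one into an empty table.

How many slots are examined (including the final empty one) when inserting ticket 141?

3

85: h=1 → slot 1
58: h=2 → slot 2
89: h=5 → slot 5
141: h=1, probe 1,2,3 → slot 3
Table: [∅, 85, 58, 141, ∅, 89, ∅]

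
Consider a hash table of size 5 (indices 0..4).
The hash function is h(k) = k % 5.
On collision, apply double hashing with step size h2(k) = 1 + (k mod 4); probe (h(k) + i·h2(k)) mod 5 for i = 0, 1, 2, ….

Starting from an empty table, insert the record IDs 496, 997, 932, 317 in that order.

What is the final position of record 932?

3

496: h=1 -> slot 1
997: h=2 -> slot 2
932: h=2, h2=1, probe 2,3 -> slot 3
317: h=2, h2=2, probe 2,4 -> slot 4
Table: [_, 496, 997, 932, 317]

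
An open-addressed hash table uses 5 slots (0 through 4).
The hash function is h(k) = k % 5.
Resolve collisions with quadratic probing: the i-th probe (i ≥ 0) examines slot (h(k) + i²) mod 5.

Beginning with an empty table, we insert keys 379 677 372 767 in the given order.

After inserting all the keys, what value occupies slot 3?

372

Insert 379: h=4, slot 4 empty → index 4.
Insert 677: h=2, slot 2 empty → index 2.
Insert 372: h=2, slot 2 occupied → index 3.
Insert 767: h=2, slots 2,3 occupied → index 1.
Table: [∅, 767, 677, 372, 379]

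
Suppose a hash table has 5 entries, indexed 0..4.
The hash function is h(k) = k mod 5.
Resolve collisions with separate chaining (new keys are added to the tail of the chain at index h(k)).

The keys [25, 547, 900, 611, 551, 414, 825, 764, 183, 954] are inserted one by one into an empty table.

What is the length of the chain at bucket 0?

Insert 25: h=0, bucket 0 empty -> new chain.
Insert 547: h=2, bucket 2 empty -> new chain.
Insert 900: h=0, bucket 0 nonempty -> append to chain.
Insert 611: h=1, bucket 1 empty -> new chain.
Insert 551: h=1, bucket 1 nonempty -> append to chain.
Insert 414: h=4, bucket 4 empty -> new chain.
Insert 825: h=0, bucket 0 nonempty -> append to chain.
Insert 764: h=4, bucket 4 nonempty -> append to chain.
Insert 183: h=3, bucket 3 empty -> new chain.
Insert 954: h=4, bucket 4 nonempty -> append to chain.
Final buckets:
0: 25 -> 900 -> 825
1: 611 -> 551
2: 547
3: 183
4: 414 -> 764 -> 954

3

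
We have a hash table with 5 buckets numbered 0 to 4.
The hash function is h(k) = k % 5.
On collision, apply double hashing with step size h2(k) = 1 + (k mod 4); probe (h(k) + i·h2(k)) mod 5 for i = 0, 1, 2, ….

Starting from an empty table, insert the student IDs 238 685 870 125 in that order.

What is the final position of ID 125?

2

238: h=3 → slot 3
685: h=0 → slot 0
870: h=0, h2=3, probe 0,3,1 → slot 1
125: h=0, h2=2, probe 0,2 → slot 2
Table: [685, 870, 125, 238, .]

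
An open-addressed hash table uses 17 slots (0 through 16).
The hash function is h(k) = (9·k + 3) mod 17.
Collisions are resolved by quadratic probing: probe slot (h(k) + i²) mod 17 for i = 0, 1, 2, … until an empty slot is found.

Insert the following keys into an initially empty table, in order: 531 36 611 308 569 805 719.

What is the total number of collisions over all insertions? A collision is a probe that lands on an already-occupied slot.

531 hashes to 5; slot 5 is free → place at 5.
36 hashes to 4; slot 4 is free → place at 4.
611 hashes to 11; slot 11 is free → place at 11.
308 hashes to 4; 4,5 taken → place at 8.
569 hashes to 7; slot 7 is free → place at 7.
805 hashes to 6; slot 6 is free → place at 6.
719 hashes to 14; slot 14 is free → place at 14.
Table: [∅, ∅, ∅, ∅, 36, 531, 805, 569, 308, ∅, ∅, 611, ∅, ∅, 719, ∅, ∅]

2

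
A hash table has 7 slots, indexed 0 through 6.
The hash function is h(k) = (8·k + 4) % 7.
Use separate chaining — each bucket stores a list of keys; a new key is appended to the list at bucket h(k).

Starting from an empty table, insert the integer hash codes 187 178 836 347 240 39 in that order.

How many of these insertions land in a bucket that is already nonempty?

2

Insert 187: h=2, bucket 2 empty → new chain.
Insert 178: h=0, bucket 0 empty → new chain.
Insert 836: h=0, bucket 0 nonempty → append to chain.
Insert 347: h=1, bucket 1 empty → new chain.
Insert 240: h=6, bucket 6 empty → new chain.
Insert 39: h=1, bucket 1 nonempty → append to chain.
Final buckets:
0: 178 -> 836
1: 347 -> 39
2: 187
3: ∅
4: ∅
5: ∅
6: 240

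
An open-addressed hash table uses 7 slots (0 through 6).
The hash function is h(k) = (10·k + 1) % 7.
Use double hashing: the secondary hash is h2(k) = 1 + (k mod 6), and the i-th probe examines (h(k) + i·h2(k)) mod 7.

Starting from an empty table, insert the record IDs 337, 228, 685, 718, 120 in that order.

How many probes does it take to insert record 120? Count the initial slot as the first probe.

Insert 337: h=4, slot 4 empty => index 4.
Insert 228: h=6, slot 6 empty => index 6.
Insert 685: h=5, slot 5 empty => index 5.
Insert 718: h=6, h2=5, slots 6,4 occupied => index 2.
Insert 120: h=4, h2=1, slots 4,5,6 occupied => index 0.
Table: [120, -, 718, -, 337, 685, 228]

4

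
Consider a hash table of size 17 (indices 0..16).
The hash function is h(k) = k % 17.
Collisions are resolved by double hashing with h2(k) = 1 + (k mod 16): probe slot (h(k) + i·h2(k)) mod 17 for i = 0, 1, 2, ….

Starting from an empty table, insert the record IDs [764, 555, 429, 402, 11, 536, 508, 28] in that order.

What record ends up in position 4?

429

764: h=16 -> slot 16
555: h=11 -> slot 11
429: h=4 -> slot 4
402: h=11, h2=3, probe 11,14 -> slot 14
11: h=11, h2=12, probe 11,6 -> slot 6
536: h=9 -> slot 9
508: h=15 -> slot 15
28: h=11, h2=13, probe 11,7 -> slot 7
Table: [., ., ., ., 429, ., 11, 28, ., 536, ., 555, ., ., 402, 508, 764]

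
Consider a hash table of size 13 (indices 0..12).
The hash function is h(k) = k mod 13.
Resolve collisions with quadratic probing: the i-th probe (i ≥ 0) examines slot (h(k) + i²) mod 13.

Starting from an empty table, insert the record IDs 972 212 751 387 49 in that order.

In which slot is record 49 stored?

6

972 hashes to 10; slot 10 is free → place at 10.
212 hashes to 4; slot 4 is free → place at 4.
751 hashes to 10; 10 taken → place at 11.
387 hashes to 10; 10,11 taken → place at 1.
49 hashes to 10; 10,11,1 taken → place at 6.
Table: [., 387, ., ., 212, ., 49, ., ., ., 972, 751, .]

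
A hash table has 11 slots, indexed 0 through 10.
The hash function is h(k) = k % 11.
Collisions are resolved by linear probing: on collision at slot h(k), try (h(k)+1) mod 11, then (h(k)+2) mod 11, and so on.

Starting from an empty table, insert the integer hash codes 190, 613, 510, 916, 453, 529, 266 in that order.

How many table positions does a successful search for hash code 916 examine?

190: h=3 -> slot 3
613: h=8 -> slot 8
510: h=4 -> slot 4
916: h=3, probe 3,4,5 -> slot 5
453: h=2 -> slot 2
529: h=1 -> slot 1
266: h=2, probe 2,3,4,5,6 -> slot 6
Table: [-, 529, 453, 190, 510, 916, 266, -, 613, -, -]
Lookup 916: h=3, probe 3,4,5 → found at 5.

3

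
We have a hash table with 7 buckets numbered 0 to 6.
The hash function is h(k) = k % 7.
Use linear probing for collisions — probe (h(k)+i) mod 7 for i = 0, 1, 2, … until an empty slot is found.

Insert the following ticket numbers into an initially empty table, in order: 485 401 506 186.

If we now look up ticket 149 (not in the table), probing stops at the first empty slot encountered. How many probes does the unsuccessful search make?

5

485: h=2 -> slot 2
401: h=2, probe 2,3 -> slot 3
506: h=2, probe 2,3,4 -> slot 4
186: h=4, probe 4,5 -> slot 5
Table: [—, —, 485, 401, 506, 186, —]
Lookup 149: h=2, probe 2,3,4,5,6 → slot 6 empty, not found.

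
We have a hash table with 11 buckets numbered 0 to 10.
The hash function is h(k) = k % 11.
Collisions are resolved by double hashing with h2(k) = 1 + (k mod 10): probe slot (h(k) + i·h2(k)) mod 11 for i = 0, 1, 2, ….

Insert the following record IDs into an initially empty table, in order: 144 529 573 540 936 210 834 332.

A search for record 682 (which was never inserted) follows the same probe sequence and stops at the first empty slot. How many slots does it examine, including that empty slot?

6

144 hashes to 1; slot 1 is free → place at 1.
529 hashes to 1, h2=10; 1 taken → place at 0.
573 hashes to 1, h2=4; 1 taken → place at 5.
540 hashes to 1, h2=1; 1 taken → place at 2.
936 hashes to 1, h2=7; 1 taken → place at 8.
210 hashes to 1, h2=1; 1,2 taken → place at 3.
834 hashes to 9; slot 9 is free → place at 9.
332 hashes to 2, h2=3; 2,5,8,0,3 taken → place at 6.
Table: [529, 144, 540, 210, ., 573, 332, ., 936, 834, .]
Lookup 682: h=0, h2=3, probe 0,3,6,9,1,4 → slot 4 empty, not found.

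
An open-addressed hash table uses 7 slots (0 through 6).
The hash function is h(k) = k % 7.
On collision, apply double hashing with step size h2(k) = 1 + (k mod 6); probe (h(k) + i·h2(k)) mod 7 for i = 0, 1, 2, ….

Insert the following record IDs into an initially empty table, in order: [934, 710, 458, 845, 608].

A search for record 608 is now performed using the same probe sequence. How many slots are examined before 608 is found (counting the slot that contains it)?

4

934 hashes to 3; slot 3 is free => place at 3.
710 hashes to 3, h2=3; 3 taken => place at 6.
458 hashes to 3, h2=3; 3,6 taken => place at 2.
845 hashes to 5; slot 5 is free => place at 5.
608 hashes to 6, h2=3; 6,2,5 taken => place at 1.
Table: [-, 608, 458, 934, -, 845, 710]
Lookup 608: h=6, h2=3, probe 6,2,5,1 → found at 1.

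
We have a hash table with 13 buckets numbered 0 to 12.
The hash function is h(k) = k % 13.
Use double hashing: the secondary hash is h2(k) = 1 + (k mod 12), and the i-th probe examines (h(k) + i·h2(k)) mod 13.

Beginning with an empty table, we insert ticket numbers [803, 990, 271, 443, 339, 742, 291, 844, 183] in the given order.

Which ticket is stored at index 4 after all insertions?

844

803: h=10 -> slot 10
990: h=2 -> slot 2
271: h=11 -> slot 11
443: h=1 -> slot 1
339: h=1, h2=4, probe 1,5 -> slot 5
742: h=1, h2=11, probe 1,12 -> slot 12
291: h=5, h2=4, probe 5,9 -> slot 9
844: h=12, h2=5, probe 12,4 -> slot 4
183: h=1, h2=4, probe 1,5,9,0 -> slot 0
Table: [183, 443, 990, ∅, 844, 339, ∅, ∅, ∅, 291, 803, 271, 742]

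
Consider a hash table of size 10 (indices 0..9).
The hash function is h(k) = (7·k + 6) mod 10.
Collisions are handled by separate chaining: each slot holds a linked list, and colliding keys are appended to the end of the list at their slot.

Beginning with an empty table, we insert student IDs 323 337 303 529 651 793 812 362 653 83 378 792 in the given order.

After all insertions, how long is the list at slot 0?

Insert 323: h=7, bucket 7 empty -> new chain.
Insert 337: h=5, bucket 5 empty -> new chain.
Insert 303: h=7, bucket 7 nonempty -> append to chain.
Insert 529: h=9, bucket 9 empty -> new chain.
Insert 651: h=3, bucket 3 empty -> new chain.
Insert 793: h=7, bucket 7 nonempty -> append to chain.
Insert 812: h=0, bucket 0 empty -> new chain.
Insert 362: h=0, bucket 0 nonempty -> append to chain.
Insert 653: h=7, bucket 7 nonempty -> append to chain.
Insert 83: h=7, bucket 7 nonempty -> append to chain.
Insert 378: h=2, bucket 2 empty -> new chain.
Insert 792: h=0, bucket 0 nonempty -> append to chain.
Final buckets:
0: 812 -> 362 -> 792
1: ∅
2: 378
3: 651
4: ∅
5: 337
6: ∅
7: 323 -> 303 -> 793 -> 653 -> 83
8: ∅
9: 529

3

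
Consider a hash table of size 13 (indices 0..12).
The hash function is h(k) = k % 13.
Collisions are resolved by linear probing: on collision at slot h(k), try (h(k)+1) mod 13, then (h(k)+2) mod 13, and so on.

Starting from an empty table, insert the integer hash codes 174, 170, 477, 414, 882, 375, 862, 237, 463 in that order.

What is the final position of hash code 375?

0

174 hashes to 5; slot 5 is free => place at 5.
170 hashes to 1; slot 1 is free => place at 1.
477 hashes to 9; slot 9 is free => place at 9.
414 hashes to 11; slot 11 is free => place at 11.
882 hashes to 11; 11 taken => place at 12.
375 hashes to 11; 11,12 taken => place at 0.
862 hashes to 4; slot 4 is free => place at 4.
237 hashes to 3; slot 3 is free => place at 3.
463 hashes to 8; slot 8 is free => place at 8.
Table: [375, 170, —, 237, 862, 174, —, —, 463, 477, —, 414, 882]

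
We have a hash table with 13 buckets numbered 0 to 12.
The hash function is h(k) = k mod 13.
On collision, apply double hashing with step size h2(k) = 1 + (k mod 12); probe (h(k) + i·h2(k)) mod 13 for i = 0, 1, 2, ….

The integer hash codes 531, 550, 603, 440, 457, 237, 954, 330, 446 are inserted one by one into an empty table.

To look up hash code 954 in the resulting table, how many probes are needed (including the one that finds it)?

2

531: h=11 => slot 11
550: h=4 => slot 4
603: h=5 => slot 5
440: h=11, h2=9, probe 11,7 => slot 7
457: h=2 => slot 2
237: h=3 => slot 3
954: h=5, h2=7, probe 5,12 => slot 12
330: h=5, h2=7, probe 5,12,6 => slot 6
446: h=4, h2=3, probe 4,7,10 => slot 10
Table: [_, _, 457, 237, 550, 603, 330, 440, _, _, 446, 531, 954]
Lookup 954: h=5, h2=7, probe 5,12 → found at 12.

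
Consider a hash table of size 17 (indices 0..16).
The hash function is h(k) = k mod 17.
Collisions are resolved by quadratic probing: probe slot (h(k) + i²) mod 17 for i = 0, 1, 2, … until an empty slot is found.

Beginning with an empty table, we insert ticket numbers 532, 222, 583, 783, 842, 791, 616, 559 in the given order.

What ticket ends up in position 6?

532 hashes to 5; slot 5 is free -> place at 5.
222 hashes to 1; slot 1 is free -> place at 1.
583 hashes to 5; 5 taken -> place at 6.
783 hashes to 1; 1 taken -> place at 2.
842 hashes to 9; slot 9 is free -> place at 9.
791 hashes to 9; 9 taken -> place at 10.
616 hashes to 4; slot 4 is free -> place at 4.
559 hashes to 15; slot 15 is free -> place at 15.
Table: [_, 222, 783, _, 616, 532, 583, _, _, 842, 791, _, _, _, _, 559, _]

583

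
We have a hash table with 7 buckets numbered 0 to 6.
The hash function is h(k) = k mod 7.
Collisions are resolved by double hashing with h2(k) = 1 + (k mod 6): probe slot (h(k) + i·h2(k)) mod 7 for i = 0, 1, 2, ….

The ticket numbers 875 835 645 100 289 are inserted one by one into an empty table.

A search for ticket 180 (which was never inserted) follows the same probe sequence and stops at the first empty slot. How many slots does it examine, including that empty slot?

2

875 hashes to 0; slot 0 is free => place at 0.
835 hashes to 2; slot 2 is free => place at 2.
645 hashes to 1; slot 1 is free => place at 1.
100 hashes to 2, h2=5; 2,0 taken => place at 5.
289 hashes to 2, h2=2; 2 taken => place at 4.
Table: [875, 645, 835, —, 289, 100, —]
Lookup 180: h=5, h2=1, probe 5,6 → slot 6 empty, not found.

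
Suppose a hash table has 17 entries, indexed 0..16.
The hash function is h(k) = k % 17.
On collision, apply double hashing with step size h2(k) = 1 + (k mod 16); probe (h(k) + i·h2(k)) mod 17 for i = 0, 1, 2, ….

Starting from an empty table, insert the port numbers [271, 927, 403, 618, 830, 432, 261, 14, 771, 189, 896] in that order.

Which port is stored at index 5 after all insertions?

771

271 hashes to 16; slot 16 is free => place at 16.
927 hashes to 9; slot 9 is free => place at 9.
403 hashes to 12; slot 12 is free => place at 12.
618 hashes to 6; slot 6 is free => place at 6.
830 hashes to 14; slot 14 is free => place at 14.
432 hashes to 7; slot 7 is free => place at 7.
261 hashes to 6, h2=6; 6,12 taken => place at 1.
14 hashes to 14, h2=15; 14,12 taken => place at 10.
771 hashes to 6, h2=4; 6,10,14,1 taken => place at 5.
189 hashes to 2; slot 2 is free => place at 2.
896 hashes to 12, h2=1; 12 taken => place at 13.
Table: [∅, 261, 189, ∅, ∅, 771, 618, 432, ∅, 927, 14, ∅, 403, 896, 830, ∅, 271]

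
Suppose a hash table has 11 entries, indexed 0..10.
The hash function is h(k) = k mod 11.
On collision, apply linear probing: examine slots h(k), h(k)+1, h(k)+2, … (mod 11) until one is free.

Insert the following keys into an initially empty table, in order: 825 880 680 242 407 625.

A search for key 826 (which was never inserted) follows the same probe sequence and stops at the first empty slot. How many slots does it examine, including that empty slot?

4

825 hashes to 0; slot 0 is free → place at 0.
880 hashes to 0; 0 taken → place at 1.
680 hashes to 9; slot 9 is free → place at 9.
242 hashes to 0; 0,1 taken → place at 2.
407 hashes to 0; 0,1,2 taken → place at 3.
625 hashes to 9; 9 taken → place at 10.
Table: [825, 880, 242, 407, ., ., ., ., ., 680, 625]
Lookup 826: h=1, probe 1,2,3,4 → slot 4 empty, not found.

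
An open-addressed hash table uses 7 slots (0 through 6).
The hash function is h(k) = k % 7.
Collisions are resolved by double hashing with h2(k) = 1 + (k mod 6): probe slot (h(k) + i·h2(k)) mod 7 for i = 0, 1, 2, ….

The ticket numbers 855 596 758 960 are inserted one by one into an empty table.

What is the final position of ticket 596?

Insert 855: h=1, slot 1 empty => index 1.
Insert 596: h=1, h2=3, slot 1 occupied => index 4.
Insert 758: h=2, slot 2 empty => index 2.
Insert 960: h=1, h2=1, slots 1,2 occupied => index 3.
Table: [∅, 855, 758, 960, 596, ∅, ∅]

4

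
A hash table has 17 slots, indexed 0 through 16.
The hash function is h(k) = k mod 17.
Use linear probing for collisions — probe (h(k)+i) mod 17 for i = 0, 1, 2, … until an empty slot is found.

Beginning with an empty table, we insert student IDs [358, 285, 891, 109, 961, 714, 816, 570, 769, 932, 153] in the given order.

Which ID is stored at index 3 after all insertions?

Insert 358: h=1, slot 1 empty => index 1.
Insert 285: h=13, slot 13 empty => index 13.
Insert 891: h=7, slot 7 empty => index 7.
Insert 109: h=7, slot 7 occupied => index 8.
Insert 961: h=9, slot 9 empty => index 9.
Insert 714: h=0, slot 0 empty => index 0.
Insert 816: h=0, slots 0,1 occupied => index 2.
Insert 570: h=9, slot 9 occupied => index 10.
Insert 769: h=4, slot 4 empty => index 4.
Insert 932: h=14, slot 14 empty => index 14.
Insert 153: h=0, slots 0,1,2 occupied => index 3.
Table: [714, 358, 816, 153, 769, ., ., 891, 109, 961, 570, ., ., 285, 932, ., .]

153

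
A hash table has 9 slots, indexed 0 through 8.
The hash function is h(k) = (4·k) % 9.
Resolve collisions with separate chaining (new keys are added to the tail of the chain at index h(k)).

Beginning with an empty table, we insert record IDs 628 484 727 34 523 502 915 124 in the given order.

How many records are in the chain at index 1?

6

Insert 628: h=1, bucket 1 empty → new chain.
Insert 484: h=1, bucket 1 nonempty → append to chain.
Insert 727: h=1, bucket 1 nonempty → append to chain.
Insert 34: h=1, bucket 1 nonempty → append to chain.
Insert 523: h=4, bucket 4 empty → new chain.
Insert 502: h=1, bucket 1 nonempty → append to chain.
Insert 915: h=6, bucket 6 empty → new chain.
Insert 124: h=1, bucket 1 nonempty → append to chain.
Final buckets:
0: ∅
1: 628 -> 484 -> 727 -> 34 -> 502 -> 124
2: ∅
3: ∅
4: 523
5: ∅
6: 915
7: ∅
8: ∅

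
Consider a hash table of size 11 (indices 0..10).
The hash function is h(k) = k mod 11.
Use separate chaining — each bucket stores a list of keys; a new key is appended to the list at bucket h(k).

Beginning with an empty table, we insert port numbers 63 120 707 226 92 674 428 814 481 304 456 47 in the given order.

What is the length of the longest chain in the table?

Insert 63: h=8, bucket 8 empty → new chain.
Insert 120: h=10, bucket 10 empty → new chain.
Insert 707: h=3, bucket 3 empty → new chain.
Insert 226: h=6, bucket 6 empty → new chain.
Insert 92: h=4, bucket 4 empty → new chain.
Insert 674: h=3, bucket 3 nonempty → append to chain.
Insert 428: h=10, bucket 10 nonempty → append to chain.
Insert 814: h=0, bucket 0 empty → new chain.
Insert 481: h=8, bucket 8 nonempty → append to chain.
Insert 304: h=7, bucket 7 empty → new chain.
Insert 456: h=5, bucket 5 empty → new chain.
Insert 47: h=3, bucket 3 nonempty → append to chain.
Final buckets:
0: 814
1: —
2: —
3: 707 -> 674 -> 47
4: 92
5: 456
6: 226
7: 304
8: 63 -> 481
9: —
10: 120 -> 428

3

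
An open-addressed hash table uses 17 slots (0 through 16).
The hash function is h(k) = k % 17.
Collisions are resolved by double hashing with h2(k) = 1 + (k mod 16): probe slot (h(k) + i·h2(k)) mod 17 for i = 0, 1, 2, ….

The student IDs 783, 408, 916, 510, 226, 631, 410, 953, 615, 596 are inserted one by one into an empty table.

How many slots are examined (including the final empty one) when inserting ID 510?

3

783: h=1 -> slot 1
408: h=0 -> slot 0
916: h=15 -> slot 15
510: h=0, h2=15, probe 0,15,13 -> slot 13
226: h=5 -> slot 5
631: h=2 -> slot 2
410: h=2, h2=11, probe 2,13,7 -> slot 7
953: h=1, h2=10, probe 1,11 -> slot 11
615: h=3 -> slot 3
596: h=1, h2=5, probe 1,6 -> slot 6
Table: [408, 783, 631, 615, ., 226, 596, 410, ., ., ., 953, ., 510, ., 916, .]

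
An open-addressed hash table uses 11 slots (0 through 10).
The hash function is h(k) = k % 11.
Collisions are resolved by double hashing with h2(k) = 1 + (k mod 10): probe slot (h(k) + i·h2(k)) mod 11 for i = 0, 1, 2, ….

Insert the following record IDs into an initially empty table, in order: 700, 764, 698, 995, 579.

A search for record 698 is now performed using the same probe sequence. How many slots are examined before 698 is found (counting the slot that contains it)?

2

Insert 700: h=7, slot 7 empty -> index 7.
Insert 764: h=5, slot 5 empty -> index 5.
Insert 698: h=5, h2=9, slot 5 occupied -> index 3.
Insert 995: h=5, h2=6, slot 5 occupied -> index 0.
Insert 579: h=7, h2=10, slot 7 occupied -> index 6.
Table: [995, _, _, 698, _, 764, 579, 700, _, _, _]
Lookup 698: h=5, h2=9, probe 5,3 → found at 3.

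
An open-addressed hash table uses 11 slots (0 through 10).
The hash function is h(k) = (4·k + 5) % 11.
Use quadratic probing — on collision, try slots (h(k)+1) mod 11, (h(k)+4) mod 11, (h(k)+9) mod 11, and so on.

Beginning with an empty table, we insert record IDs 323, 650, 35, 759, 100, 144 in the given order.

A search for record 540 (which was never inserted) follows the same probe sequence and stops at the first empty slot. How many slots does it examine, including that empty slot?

6

323 hashes to 10; slot 10 is free => place at 10.
650 hashes to 9; slot 9 is free => place at 9.
35 hashes to 2; slot 2 is free => place at 2.
759 hashes to 5; slot 5 is free => place at 5.
100 hashes to 9; 9,10,2 taken => place at 7.
144 hashes to 9; 9,10,2,7 taken => place at 3.
Table: [., ., 35, 144, ., 759, ., 100, ., 650, 323]
Lookup 540: h=9, probe 9,10,2,7,3,1 → slot 1 empty, not found.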